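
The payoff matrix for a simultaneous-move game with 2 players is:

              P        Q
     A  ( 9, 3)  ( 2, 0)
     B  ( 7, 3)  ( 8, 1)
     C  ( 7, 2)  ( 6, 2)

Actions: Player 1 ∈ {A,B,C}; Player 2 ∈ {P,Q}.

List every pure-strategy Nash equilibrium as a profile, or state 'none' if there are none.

PSNE = {(A,P)}

(A,P): NE
(A,Q): not NE [P1→B gives 8>2; P2→P gives 3>0]
(B,P): not NE [P1→A gives 9>7]
(B,Q): not NE [P2→P gives 3>1]
(C,P): not NE [P1→A gives 9>7]
(C,Q): not NE [P1→B gives 8>6]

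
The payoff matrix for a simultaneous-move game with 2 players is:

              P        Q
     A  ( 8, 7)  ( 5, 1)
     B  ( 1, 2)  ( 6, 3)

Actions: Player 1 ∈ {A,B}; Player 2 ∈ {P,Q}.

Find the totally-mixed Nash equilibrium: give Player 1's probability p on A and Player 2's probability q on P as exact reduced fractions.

P1 mixes 1/7 on A; P2 mixes 1/8 on P

P1 indiff ⇒ q·8+(1-q)·5 = q·1+(1-q)·6 ⇒ q(7) = (1-q)(1) ⇒ q = 1/8
P2 indiff ⇒ p·7+(1-p)·2 = p·1+(1-p)·3 ⇒ p(6) = (1-p)(1) ⇒ p = 1/7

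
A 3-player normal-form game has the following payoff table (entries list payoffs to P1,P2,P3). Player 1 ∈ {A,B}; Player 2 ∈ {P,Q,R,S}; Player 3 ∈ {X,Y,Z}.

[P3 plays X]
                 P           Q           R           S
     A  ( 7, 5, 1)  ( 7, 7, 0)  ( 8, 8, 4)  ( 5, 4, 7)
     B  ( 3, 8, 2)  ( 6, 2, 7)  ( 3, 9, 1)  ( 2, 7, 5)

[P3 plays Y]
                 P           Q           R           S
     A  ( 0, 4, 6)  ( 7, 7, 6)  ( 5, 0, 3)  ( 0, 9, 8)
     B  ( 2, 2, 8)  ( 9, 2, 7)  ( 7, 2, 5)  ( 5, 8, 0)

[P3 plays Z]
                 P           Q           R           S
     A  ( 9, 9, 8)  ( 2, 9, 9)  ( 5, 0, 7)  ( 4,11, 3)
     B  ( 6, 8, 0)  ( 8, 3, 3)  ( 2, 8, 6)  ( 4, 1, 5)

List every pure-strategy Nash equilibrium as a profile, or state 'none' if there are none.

(A,P,X): not NE [P2→R gives 8>5; P3→Z gives 8>1]
(A,P,Y): not NE [P1→B gives 2>0; P2→S gives 9>4; P3→Z gives 8>6]
(A,P,Z): not NE [P2→S gives 11>9]
(A,Q,X): not NE [P2→R gives 8>7; P3→Z gives 9>0]
(A,Q,Y): not NE [P1→B gives 9>7; P2→S gives 9>7; P3→Z gives 9>6]
(A,Q,Z): not NE [P1→B gives 8>2; P2→S gives 11>9]
(A,R,X): not NE [P3→Z gives 7>4]
(A,R,Y): not NE [P1→B gives 7>5; P2→S gives 9>0; P3→Z gives 7>3]
(A,R,Z): not NE [P2→S gives 11>0]
(A,S,X): not NE [P2→R gives 8>4; P3→Y gives 8>7]
(A,S,Y): not NE [P1→B gives 5>0]
(A,S,Z): not NE [P3→Y gives 8>3]
(B,P,X): not NE [P1→A gives 7>3; P2→R gives 9>8; P3→Y gives 8>2]
(B,P,Y): not NE [P2→S gives 8>2]
(B,P,Z): not NE [P1→A gives 9>6; P3→Y gives 8>0]
(B,Q,X): not NE [P1→A gives 7>6; P2→R gives 9>2]
(B,Q,Y): not NE [P2→S gives 8>2]
(B,Q,Z): not NE [P2→R gives 8>3; P3→Y gives 7>3]
(B,R,X): not NE [P1→A gives 8>3; P3→Z gives 6>1]
(B,R,Y): not NE [P2→S gives 8>2; P3→Z gives 6>5]
(B,R,Z): not NE [P1→A gives 5>2]
(B,S,X): not NE [P1→A gives 5>2; P2→R gives 9>7]
(B,S,Y): not NE [P3→Z gives 5>0]
(B,S,Z): not NE [P2→R gives 8>1]

No pure NE.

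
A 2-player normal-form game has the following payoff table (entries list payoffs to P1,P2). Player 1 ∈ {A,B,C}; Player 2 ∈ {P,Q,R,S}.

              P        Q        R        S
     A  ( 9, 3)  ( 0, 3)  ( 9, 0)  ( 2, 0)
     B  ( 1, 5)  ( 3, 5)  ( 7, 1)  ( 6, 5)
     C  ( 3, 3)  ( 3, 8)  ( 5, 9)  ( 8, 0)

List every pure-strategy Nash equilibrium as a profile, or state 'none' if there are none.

PSNE = {(A,P), (B,Q)}

(A,P): NE
(A,Q): not NE [P1→C gives 3>0]
(A,R): not NE [P2→Q gives 3>0]
(A,S): not NE [P1→C gives 8>2; P2→Q gives 3>0]
(B,P): not NE [P1→A gives 9>1]
(B,Q): NE
(B,R): not NE [P1→A gives 9>7; P2→S gives 5>1]
(B,S): not NE [P1→C gives 8>6]
(C,P): not NE [P1→A gives 9>3; P2→R gives 9>3]
(C,Q): not NE [P2→R gives 9>8]
(C,R): not NE [P1→A gives 9>5]
(C,S): not NE [P2→R gives 9>0]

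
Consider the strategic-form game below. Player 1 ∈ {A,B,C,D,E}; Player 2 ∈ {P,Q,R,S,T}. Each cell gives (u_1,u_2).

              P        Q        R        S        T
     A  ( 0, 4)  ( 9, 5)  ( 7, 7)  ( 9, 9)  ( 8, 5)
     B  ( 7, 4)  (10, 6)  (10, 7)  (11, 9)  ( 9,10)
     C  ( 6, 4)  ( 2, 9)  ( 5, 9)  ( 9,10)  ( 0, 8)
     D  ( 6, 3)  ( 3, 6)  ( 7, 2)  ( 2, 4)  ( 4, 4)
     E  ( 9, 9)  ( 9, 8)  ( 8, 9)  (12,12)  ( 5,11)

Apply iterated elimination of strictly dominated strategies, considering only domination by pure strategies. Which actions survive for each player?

P1 drop A (B beats it: P:7>0 Q:10>9 R:10>7 S:11>9 T:9>8)
P1 drop C (B beats it: P:7>6 Q:10>2 R:10>5 S:11>9 T:9>0)
P1 drop D (B beats it: P:7>6 Q:10>3 R:10>7 S:11>2 T:9>4)
P2 drop P (S beats it: B:9>4 E:12>9)
P2 drop Q (R beats it: B:7>6 E:9>8)
P2 drop R (S beats it: B:9>7 E:12>9)
P1→{B,E} P2→{S,T}

IESDS → P1:{B,E} P2:{S,T}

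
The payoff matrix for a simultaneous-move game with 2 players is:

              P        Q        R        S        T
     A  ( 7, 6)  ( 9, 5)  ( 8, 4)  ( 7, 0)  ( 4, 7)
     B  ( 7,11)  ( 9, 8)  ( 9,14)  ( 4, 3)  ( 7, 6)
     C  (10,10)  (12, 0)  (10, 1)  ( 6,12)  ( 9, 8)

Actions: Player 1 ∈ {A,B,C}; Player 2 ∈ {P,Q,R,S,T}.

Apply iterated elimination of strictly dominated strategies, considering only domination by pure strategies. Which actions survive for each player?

P1 drop B (C beats it: P:10>7 Q:12>9 R:10>9 S:6>4 T:9>7)
P2 drop Q (P beats it: A:6>5 C:10>0)
P2 drop R (P beats it: A:6>4 C:10>1)
P1→{A,C} P2→{P,S,T}

Survivors P1:{A,C} P2:{P,S,T}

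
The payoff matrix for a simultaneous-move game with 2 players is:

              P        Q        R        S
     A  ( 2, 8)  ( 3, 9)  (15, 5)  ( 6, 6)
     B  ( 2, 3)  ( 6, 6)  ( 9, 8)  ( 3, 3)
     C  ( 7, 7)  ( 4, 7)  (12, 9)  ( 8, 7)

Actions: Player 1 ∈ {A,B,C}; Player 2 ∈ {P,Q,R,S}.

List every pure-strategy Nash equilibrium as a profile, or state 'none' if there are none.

(A,P): not NE [P1→C gives 7>2; P2→Q gives 9>8]
(A,Q): not NE [P1→B gives 6>3]
(A,R): not NE [P2→Q gives 9>5]
(A,S): not NE [P1→C gives 8>6; P2→Q gives 9>6]
(B,P): not NE [P1→C gives 7>2; P2→R gives 8>3]
(B,Q): not NE [P2→R gives 8>6]
(B,R): not NE [P1→A gives 15>9]
(B,S): not NE [P1→C gives 8>3; P2→R gives 8>3]
(C,P): not NE [P2→R gives 9>7]
(C,Q): not NE [P1→B gives 6>4; P2→R gives 9>7]
(C,R): not NE [P1→A gives 15>12]
(C,S): not NE [P2→R gives 9>7]

Equilibria: none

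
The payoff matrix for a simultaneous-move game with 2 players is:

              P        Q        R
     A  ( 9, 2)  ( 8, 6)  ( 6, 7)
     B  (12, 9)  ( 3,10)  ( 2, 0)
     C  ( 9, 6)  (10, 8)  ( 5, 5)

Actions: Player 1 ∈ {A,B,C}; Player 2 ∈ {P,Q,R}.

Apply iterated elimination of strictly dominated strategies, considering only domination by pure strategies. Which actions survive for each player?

Remaining: P1:{A,C} P2:{Q,R}

P2 drop P (Q beats it: A:6>2 B:10>9 C:8>6)
P1 drop B (A beats it: Q:8>3 R:6>2)
P1→{A,C} P2→{Q,R}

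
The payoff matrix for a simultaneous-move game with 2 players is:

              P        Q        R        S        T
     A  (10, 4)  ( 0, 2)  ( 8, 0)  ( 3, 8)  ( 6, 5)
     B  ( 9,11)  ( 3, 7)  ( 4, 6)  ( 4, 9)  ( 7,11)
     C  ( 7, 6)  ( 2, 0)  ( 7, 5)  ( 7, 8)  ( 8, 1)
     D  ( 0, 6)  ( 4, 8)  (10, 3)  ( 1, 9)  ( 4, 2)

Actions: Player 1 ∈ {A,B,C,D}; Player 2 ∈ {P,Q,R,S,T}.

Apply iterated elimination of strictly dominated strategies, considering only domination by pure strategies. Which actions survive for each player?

P2 drop Q (S beats it: A:8>2 B:9>7 C:8>0 D:9>8)
P2 drop R (P beats it: A:4>0 B:11>6 C:6>5 D:6>3)
P1 drop D (A beats it: P:10>0 S:3>1 T:6>4)
P1→{A,B,C} P2→{P,S,T}

Survivors P1:{A,B,C} P2:{P,S,T}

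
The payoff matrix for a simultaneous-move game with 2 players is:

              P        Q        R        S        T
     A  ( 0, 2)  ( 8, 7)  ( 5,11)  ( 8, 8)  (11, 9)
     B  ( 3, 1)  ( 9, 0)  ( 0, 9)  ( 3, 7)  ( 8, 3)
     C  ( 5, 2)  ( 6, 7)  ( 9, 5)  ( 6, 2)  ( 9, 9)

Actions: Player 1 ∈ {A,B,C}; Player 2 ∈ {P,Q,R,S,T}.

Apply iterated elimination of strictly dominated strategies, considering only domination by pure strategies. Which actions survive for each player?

Remaining: P1:{A,C} P2:{R,T}

P2 drop P (R beats it: A:11>2 B:9>1 C:5>2)
P2 drop Q (T beats it: A:9>7 B:3>0 C:9>7)
P1 drop B (A beats it: R:5>0 S:8>3 T:11>8)
P2 drop S (R beats it: A:11>8 C:5>2)
P1→{A,C} P2→{R,T}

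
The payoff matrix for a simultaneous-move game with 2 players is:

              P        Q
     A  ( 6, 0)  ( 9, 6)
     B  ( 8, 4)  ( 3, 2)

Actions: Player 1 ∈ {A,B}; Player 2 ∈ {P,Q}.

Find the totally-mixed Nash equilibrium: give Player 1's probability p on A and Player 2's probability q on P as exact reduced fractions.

P1 indiff ⇒ q·6+(1-q)·9 = q·8+(1-q)·3 ⇒ q(-2) = (1-q)(-6) ⇒ q = 3/4
P2 indiff ⇒ p·0+(1-p)·4 = p·6+(1-p)·2 ⇒ p(-6) = (1-p)(-2) ⇒ p = 1/4

p=1/4, q=3/4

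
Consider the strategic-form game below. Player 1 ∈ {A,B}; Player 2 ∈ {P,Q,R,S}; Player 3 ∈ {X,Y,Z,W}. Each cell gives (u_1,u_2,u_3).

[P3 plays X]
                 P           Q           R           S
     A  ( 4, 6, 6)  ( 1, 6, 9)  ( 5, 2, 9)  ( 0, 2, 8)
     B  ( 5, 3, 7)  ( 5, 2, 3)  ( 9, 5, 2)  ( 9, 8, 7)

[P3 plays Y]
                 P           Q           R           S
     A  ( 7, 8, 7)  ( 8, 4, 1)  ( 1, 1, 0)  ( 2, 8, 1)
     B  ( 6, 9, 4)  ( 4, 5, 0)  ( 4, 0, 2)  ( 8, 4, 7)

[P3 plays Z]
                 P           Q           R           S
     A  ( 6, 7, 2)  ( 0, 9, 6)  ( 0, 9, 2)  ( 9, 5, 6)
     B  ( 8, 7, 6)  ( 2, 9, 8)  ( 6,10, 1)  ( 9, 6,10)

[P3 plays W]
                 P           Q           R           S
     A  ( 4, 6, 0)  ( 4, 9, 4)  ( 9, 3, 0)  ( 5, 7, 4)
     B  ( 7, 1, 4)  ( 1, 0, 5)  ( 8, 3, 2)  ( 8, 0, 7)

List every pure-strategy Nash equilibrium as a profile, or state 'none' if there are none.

Nash profiles: (A,P,Y)

(A,P,X): not NE [P1→B gives 5>4; P3→Y gives 7>6]
(A,P,Y): NE
(A,P,Z): not NE [P1→B gives 8>6; P2→R gives 9>7; P3→Y gives 7>2]
(A,P,W): not NE [P1→B gives 7>4; P2→Q gives 9>6; P3→Y gives 7>0]
(A,Q,X): not NE [P1→B gives 5>1]
(A,Q,Y): not NE [P2→S gives 8>4; P3→X gives 9>1]
(A,Q,Z): not NE [P1→B gives 2>0; P3→X gives 9>6]
(A,Q,W): not NE [P3→X gives 9>4]
(A,R,X): not NE [P1→B gives 9>5; P2→Q gives 6>2]
(A,R,Y): not NE [P1→B gives 4>1; P2→S gives 8>1; P3→X gives 9>0]
(A,R,Z): not NE [P1→B gives 6>0; P3→X gives 9>2]
(A,R,W): not NE [P2→Q gives 9>3; P3→X gives 9>0]
(A,S,X): not NE [P1→B gives 9>0; P2→Q gives 6>2]
(A,S,Y): not NE [P1→B gives 8>2; P3→X gives 8>1]
(A,S,Z): not NE [P2→R gives 9>5; P3→X gives 8>6]
(A,S,W): not NE [P1→B gives 8>5; P2→Q gives 9>7; P3→X gives 8>4]
(B,P,X): not NE [P2→S gives 8>3]
(B,P,Y): not NE [P1→A gives 7>6; P3→X gives 7>4]
(B,P,Z): not NE [P2→R gives 10>7; P3→X gives 7>6]
(B,P,W): not NE [P2→R gives 3>1; P3→X gives 7>4]
(B,Q,X): not NE [P2→S gives 8>2; P3→Z gives 8>3]
(B,Q,Y): not NE [P1→A gives 8>4; P2→P gives 9>5; P3→Z gives 8>0]
(B,Q,Z): not NE [P2→R gives 10>9]
(B,Q,W): not NE [P1→A gives 4>1; P2→R gives 3>0; P3→Z gives 8>5]
(B,R,X): not NE [P2→S gives 8>5]
(B,R,Y): not NE [P2→P gives 9>0]
(B,R,Z): not NE [P3→W gives 2>1]
(B,R,W): not NE [P1→A gives 9>8]
(B,S,X): not NE [P3→Z gives 10>7]
(B,S,Y): not NE [P2→P gives 9>4; P3→Z gives 10>7]
(B,S,Z): not NE [P2→R gives 10>6]
(B,S,W): not NE [P2→R gives 3>0; P3→Z gives 10>7]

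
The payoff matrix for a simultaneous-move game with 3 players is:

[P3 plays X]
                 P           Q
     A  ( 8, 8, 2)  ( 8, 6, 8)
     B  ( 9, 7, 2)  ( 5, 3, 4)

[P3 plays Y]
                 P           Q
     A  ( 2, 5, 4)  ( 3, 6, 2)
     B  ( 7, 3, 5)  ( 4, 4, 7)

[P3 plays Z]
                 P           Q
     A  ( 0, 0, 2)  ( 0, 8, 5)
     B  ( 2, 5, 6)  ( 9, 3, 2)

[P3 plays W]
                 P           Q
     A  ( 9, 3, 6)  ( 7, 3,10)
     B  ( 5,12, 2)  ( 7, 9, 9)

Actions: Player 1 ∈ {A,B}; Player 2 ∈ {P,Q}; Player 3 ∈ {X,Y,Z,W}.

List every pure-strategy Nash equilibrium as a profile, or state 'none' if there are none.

(A,P,X): not NE [P1→B gives 9>8; P3→W gives 6>2]
(A,P,Y): not NE [P1→B gives 7>2; P2→Q gives 6>5; P3→W gives 6>4]
(A,P,Z): not NE [P1→B gives 2>0; P2→Q gives 8>0; P3→W gives 6>2]
(A,P,W): NE
(A,Q,X): not NE [P2→P gives 8>6; P3→W gives 10>8]
(A,Q,Y): not NE [P1→B gives 4>3; P3→W gives 10>2]
(A,Q,Z): not NE [P1→B gives 9>0; P3→W gives 10>5]
(A,Q,W): NE
(B,P,X): not NE [P3→Z gives 6>2]
(B,P,Y): not NE [P2→Q gives 4>3; P3→Z gives 6>5]
(B,P,Z): NE
(B,P,W): not NE [P1→A gives 9>5; P3→Z gives 6>2]
(B,Q,X): not NE [P1→A gives 8>5; P2→P gives 7>3; P3→W gives 9>4]
(B,Q,Y): not NE [P3→W gives 9>7]
(B,Q,Z): not NE [P2→P gives 5>3; P3→W gives 9>2]
(B,Q,W): not NE [P2→P gives 12>9]

PSNE = {(A,P,W), (A,Q,W), (B,P,Z)}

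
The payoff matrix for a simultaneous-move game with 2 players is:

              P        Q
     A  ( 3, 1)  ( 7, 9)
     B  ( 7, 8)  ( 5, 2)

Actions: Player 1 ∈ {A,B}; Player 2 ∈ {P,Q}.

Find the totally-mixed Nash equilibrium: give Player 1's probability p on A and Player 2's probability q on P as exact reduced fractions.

p=3/7, q=1/3

P1 indiff ⇒ q·3+(1-q)·7 = q·7+(1-q)·5 ⇒ q(-4) = (1-q)(-2) ⇒ q = 1/3
P2 indiff ⇒ p·1+(1-p)·8 = p·9+(1-p)·2 ⇒ p(-8) = (1-p)(-6) ⇒ p = 3/7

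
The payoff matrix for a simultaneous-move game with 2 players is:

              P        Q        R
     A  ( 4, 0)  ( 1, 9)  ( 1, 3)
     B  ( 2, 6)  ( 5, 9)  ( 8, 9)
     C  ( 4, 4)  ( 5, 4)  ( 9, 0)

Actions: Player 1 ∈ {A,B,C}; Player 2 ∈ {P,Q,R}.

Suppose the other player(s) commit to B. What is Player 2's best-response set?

P2 best: {Q,R}

u_2(P vs B) = 6
u_2(Q vs B) = 9
u_2(R vs B) = 9
max payoff 9 at {Q,R}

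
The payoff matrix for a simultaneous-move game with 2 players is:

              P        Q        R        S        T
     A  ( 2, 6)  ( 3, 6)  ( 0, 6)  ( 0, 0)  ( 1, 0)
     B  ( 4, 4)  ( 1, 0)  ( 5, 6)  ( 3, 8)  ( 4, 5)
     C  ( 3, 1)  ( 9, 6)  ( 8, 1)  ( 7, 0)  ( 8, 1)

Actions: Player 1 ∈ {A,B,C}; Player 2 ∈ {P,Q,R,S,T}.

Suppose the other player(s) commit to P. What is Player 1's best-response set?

BR_1 = {B}

u_1(A vs P) = 2
u_1(B vs P) = 4
u_1(C vs P) = 3
max payoff 4 at {B}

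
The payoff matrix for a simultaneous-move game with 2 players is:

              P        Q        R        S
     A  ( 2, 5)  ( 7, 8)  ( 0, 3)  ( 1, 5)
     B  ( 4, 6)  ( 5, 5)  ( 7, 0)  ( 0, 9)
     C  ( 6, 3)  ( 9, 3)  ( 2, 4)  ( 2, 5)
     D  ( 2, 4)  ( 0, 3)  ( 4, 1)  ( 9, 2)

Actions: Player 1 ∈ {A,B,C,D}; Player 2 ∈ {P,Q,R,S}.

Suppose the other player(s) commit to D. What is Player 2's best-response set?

argmax u_2 = {P}

u_2(P vs D) = 4
u_2(Q vs D) = 3
u_2(R vs D) = 1
u_2(S vs D) = 2
max payoff 4 at {P}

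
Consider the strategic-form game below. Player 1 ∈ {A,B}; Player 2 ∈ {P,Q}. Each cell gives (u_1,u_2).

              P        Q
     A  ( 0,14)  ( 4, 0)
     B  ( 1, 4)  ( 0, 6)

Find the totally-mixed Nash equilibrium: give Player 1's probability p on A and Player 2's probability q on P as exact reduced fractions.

P1 indiff ⇒ q·0+(1-q)·4 = q·1+(1-q)·0 ⇒ q(-1) = (1-q)(-4) ⇒ q = 4/5
P2 indiff ⇒ p·14+(1-p)·4 = p·0+(1-p)·6 ⇒ p(14) = (1-p)(2) ⇒ p = 1/8

(p,q) = (1/8, 4/5)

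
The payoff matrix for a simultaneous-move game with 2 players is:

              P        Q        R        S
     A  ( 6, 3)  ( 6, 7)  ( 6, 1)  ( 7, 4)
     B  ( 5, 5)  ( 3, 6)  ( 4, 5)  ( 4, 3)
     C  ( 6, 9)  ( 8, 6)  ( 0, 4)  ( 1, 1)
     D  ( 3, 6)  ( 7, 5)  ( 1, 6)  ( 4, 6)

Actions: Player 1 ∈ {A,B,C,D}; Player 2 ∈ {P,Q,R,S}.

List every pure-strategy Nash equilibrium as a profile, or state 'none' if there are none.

Nash profiles: (C,P)

(A,P): not NE [P2→Q gives 7>3]
(A,Q): not NE [P1→C gives 8>6]
(A,R): not NE [P2→Q gives 7>1]
(A,S): not NE [P2→Q gives 7>4]
(B,P): not NE [P1→C gives 6>5; P2→Q gives 6>5]
(B,Q): not NE [P1→C gives 8>3]
(B,R): not NE [P1→A gives 6>4; P2→Q gives 6>5]
(B,S): not NE [P1→A gives 7>4; P2→Q gives 6>3]
(C,P): NE
(C,Q): not NE [P2→P gives 9>6]
(C,R): not NE [P1→A gives 6>0; P2→P gives 9>4]
(C,S): not NE [P1→A gives 7>1; P2→P gives 9>1]
(D,P): not NE [P1→C gives 6>3]
(D,Q): not NE [P1→C gives 8>7; P2→S gives 6>5]
(D,R): not NE [P1→A gives 6>1]
(D,S): not NE [P1→A gives 7>4]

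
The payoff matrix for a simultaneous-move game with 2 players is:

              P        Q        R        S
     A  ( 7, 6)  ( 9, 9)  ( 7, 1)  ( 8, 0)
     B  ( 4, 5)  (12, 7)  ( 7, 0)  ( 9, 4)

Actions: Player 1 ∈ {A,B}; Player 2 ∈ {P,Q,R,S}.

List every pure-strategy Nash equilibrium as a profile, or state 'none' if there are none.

Nash profiles: (B,Q)

(A,P): not NE [P2→Q gives 9>6]
(A,Q): not NE [P1→B gives 12>9]
(A,R): not NE [P2→Q gives 9>1]
(A,S): not NE [P1→B gives 9>8; P2→Q gives 9>0]
(B,P): not NE [P1→A gives 7>4; P2→Q gives 7>5]
(B,Q): NE
(B,R): not NE [P2→Q gives 7>0]
(B,S): not NE [P2→Q gives 7>4]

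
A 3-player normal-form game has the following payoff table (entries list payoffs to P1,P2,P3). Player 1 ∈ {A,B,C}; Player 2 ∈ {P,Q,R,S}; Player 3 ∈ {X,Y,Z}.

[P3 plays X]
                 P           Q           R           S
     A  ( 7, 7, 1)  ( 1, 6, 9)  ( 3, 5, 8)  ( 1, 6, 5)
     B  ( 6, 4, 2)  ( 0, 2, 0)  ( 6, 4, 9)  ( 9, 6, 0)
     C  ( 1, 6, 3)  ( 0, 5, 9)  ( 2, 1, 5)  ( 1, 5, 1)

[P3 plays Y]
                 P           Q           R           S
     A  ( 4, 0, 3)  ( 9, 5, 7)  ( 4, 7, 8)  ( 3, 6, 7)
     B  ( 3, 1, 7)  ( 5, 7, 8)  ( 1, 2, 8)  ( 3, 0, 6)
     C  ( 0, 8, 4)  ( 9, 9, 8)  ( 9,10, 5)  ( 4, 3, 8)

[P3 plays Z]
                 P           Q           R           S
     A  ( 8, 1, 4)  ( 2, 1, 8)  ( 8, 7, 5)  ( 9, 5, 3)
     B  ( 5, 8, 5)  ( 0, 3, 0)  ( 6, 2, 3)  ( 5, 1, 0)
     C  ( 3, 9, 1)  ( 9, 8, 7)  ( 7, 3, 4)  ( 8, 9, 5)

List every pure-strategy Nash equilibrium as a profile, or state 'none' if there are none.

PSNE = {(C,R,Y)}

(A,P,X): not NE [P3→Z gives 4>1]
(A,P,Y): not NE [P2→R gives 7>0; P3→Z gives 4>3]
(A,P,Z): not NE [P2→R gives 7>1]
(A,Q,X): not NE [P2→P gives 7>6]
(A,Q,Y): not NE [P2→R gives 7>5; P3→X gives 9>7]
(A,Q,Z): not NE [P1→C gives 9>2; P2→R gives 7>1; P3→X gives 9>8]
(A,R,X): not NE [P1→B gives 6>3; P2→P gives 7>5]
(A,R,Y): not NE [P1→C gives 9>4]
(A,R,Z): not NE [P3→Y gives 8>5]
(A,S,X): not NE [P1→B gives 9>1; P2→P gives 7>6; P3→Y gives 7>5]
(A,S,Y): not NE [P1→C gives 4>3; P2→R gives 7>6]
(A,S,Z): not NE [P2→R gives 7>5; P3→Y gives 7>3]
(B,P,X): not NE [P1→A gives 7>6; P2→S gives 6>4; P3→Y gives 7>2]
(B,P,Y): not NE [P1→A gives 4>3; P2→Q gives 7>1]
(B,P,Z): not NE [P1→A gives 8>5; P3→Y gives 7>5]
(B,Q,X): not NE [P1→A gives 1>0; P2→S gives 6>2; P3→Y gives 8>0]
(B,Q,Y): not NE [P1→C gives 9>5]
(B,Q,Z): not NE [P1→C gives 9>0; P2→P gives 8>3; P3→Y gives 8>0]
(B,R,X): not NE [P2→S gives 6>4]
(B,R,Y): not NE [P1→C gives 9>1; P2→Q gives 7>2; P3→X gives 9>8]
(B,R,Z): not NE [P1→A gives 8>6; P2→P gives 8>2; P3→X gives 9>3]
(B,S,X): not NE [P3→Y gives 6>0]
(B,S,Y): not NE [P1→C gives 4>3; P2→Q gives 7>0]
(B,S,Z): not NE [P1→A gives 9>5; P2→P gives 8>1; P3→Y gives 6>0]
(C,P,X): not NE [P1→A gives 7>1; P3→Y gives 4>3]
(C,P,Y): not NE [P1→A gives 4>0; P2→R gives 10>8]
(C,P,Z): not NE [P1→A gives 8>3; P3→Y gives 4>1]
(C,Q,X): not NE [P1→A gives 1>0; P2→P gives 6>5]
(C,Q,Y): not NE [P2→R gives 10>9; P3→X gives 9>8]
(C,Q,Z): not NE [P2→S gives 9>8; P3→X gives 9>7]
(C,R,X): not NE [P1→B gives 6>2; P2→P gives 6>1]
(C,R,Y): NE
(C,R,Z): not NE [P1→A gives 8>7; P2→S gives 9>3; P3→Y gives 5>4]
(C,S,X): not NE [P1→B gives 9>1; P2→P gives 6>5; P3→Y gives 8>1]
(C,S,Y): not NE [P2→R gives 10>3]
(C,S,Z): not NE [P1→A gives 9>8; P3→Y gives 8>5]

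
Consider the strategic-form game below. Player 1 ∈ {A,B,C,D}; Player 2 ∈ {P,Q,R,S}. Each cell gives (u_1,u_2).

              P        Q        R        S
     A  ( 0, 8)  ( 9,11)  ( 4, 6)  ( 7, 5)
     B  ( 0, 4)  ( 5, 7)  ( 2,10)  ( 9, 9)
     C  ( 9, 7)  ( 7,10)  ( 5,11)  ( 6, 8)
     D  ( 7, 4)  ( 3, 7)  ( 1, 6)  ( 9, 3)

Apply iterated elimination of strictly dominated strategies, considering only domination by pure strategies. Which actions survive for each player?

Remaining: P1:{A,C} P2:{Q,R}

P2 drop P (Q beats it: A:11>8 B:7>4 C:10>7 D:7>4)
P2 drop S (R beats it: A:6>5 B:10>9 C:11>8 D:6>3)
P1 drop B (A beats it: Q:9>5 R:4>2)
P1 drop D (A beats it: Q:9>3 R:4>1)
P1→{A,C} P2→{Q,R}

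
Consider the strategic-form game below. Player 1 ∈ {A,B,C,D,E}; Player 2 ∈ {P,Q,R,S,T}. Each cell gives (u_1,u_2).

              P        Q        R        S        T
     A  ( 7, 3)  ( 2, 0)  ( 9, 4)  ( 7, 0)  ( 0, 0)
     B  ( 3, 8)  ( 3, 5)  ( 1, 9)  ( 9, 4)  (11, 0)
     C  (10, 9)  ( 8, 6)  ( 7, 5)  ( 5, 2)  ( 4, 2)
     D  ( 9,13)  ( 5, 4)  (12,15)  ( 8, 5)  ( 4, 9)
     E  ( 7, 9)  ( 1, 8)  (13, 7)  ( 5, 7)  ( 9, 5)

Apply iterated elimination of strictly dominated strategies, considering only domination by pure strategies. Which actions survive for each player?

Remaining: P1:{C,D,E} P2:{P,R}

P1 drop A (D beats it: P:9>7 Q:5>2 R:12>9 S:8>7 T:4>0)
P2 drop Q (P beats it: B:8>5 C:9>6 D:13>4 E:9>8)
P2 drop S (P beats it: B:8>4 C:9>2 D:13>5 E:9>7)
P2 drop T (P beats it: B:8>0 C:9>2 D:13>9 E:9>5)
P1 drop B (C beats it: P:10>3 R:7>1)
P1→{C,D,E} P2→{P,R}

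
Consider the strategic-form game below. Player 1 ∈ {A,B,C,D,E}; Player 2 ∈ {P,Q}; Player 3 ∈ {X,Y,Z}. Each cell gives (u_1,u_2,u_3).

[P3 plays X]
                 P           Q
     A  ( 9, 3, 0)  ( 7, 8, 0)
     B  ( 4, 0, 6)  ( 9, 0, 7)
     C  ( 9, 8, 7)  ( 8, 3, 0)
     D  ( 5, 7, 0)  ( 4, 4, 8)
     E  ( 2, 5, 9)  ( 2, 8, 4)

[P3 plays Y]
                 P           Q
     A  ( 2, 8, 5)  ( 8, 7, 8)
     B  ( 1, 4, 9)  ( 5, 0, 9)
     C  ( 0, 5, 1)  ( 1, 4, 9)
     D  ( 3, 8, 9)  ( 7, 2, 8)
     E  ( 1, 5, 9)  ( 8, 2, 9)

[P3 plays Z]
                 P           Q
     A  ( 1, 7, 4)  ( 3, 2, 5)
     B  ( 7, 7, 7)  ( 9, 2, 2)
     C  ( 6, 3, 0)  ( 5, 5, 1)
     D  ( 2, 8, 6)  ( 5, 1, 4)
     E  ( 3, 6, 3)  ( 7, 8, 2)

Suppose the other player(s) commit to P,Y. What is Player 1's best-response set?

P1 best: {D}

u_1(A vs P,Y) = 2
u_1(B vs P,Y) = 1
u_1(C vs P,Y) = 0
u_1(D vs P,Y) = 3
u_1(E vs P,Y) = 1
max payoff 3 at {D}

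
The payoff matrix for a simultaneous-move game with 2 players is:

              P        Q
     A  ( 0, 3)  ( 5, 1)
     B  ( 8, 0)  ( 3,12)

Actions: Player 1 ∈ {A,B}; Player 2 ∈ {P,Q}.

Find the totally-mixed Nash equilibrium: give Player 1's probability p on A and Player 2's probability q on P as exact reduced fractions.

P1 indiff ⇒ q·0+(1-q)·5 = q·8+(1-q)·3 ⇒ q(-8) = (1-q)(-2) ⇒ q = 1/5
P2 indiff ⇒ p·3+(1-p)·0 = p·1+(1-p)·12 ⇒ p(2) = (1-p)(12) ⇒ p = 6/7

P1 mixes 6/7 on A; P2 mixes 1/5 on P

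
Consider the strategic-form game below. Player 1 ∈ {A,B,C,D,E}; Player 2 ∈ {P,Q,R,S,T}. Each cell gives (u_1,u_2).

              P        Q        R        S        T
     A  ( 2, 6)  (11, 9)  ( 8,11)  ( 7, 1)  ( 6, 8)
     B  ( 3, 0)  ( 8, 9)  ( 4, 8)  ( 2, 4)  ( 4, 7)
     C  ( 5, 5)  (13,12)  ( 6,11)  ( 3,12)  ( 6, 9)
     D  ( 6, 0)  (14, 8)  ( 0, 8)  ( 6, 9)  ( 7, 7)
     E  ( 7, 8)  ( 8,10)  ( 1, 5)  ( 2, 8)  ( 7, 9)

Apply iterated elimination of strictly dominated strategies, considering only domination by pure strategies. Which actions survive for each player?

Survivors P1:{A,C,D} P2:{Q,R,S}

P1 drop B (C beats it: P:5>3 Q:13>8 R:6>4 S:3>2 T:6>4)
P2 drop P (Q beats it: A:9>6 C:12>5 D:8>0 E:10>8)
P2 drop T (Q beats it: A:9>8 C:12>9 D:8>7 E:10>9)
P1 drop E (A beats it: Q:11>8 R:8>1 S:7>2)
P1→{A,C,D} P2→{Q,R,S}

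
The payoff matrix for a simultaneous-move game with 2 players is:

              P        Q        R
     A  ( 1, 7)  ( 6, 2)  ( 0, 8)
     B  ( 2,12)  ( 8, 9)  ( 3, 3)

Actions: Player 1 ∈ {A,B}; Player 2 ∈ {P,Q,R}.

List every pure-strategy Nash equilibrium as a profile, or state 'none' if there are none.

PSNE = {(B,P)}

(A,P): not NE [P1→B gives 2>1; P2→R gives 8>7]
(A,Q): not NE [P1→B gives 8>6; P2→R gives 8>2]
(A,R): not NE [P1→B gives 3>0]
(B,P): NE
(B,Q): not NE [P2→P gives 12>9]
(B,R): not NE [P2→P gives 12>3]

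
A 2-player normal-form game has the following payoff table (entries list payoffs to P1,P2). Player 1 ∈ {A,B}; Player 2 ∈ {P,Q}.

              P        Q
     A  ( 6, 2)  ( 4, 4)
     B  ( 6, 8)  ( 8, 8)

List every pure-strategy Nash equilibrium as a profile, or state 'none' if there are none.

(A,P): not NE [P2→Q gives 4>2]
(A,Q): not NE [P1→B gives 8>4]
(B,P): NE
(B,Q): NE

NE set: (B,P), (B,Q)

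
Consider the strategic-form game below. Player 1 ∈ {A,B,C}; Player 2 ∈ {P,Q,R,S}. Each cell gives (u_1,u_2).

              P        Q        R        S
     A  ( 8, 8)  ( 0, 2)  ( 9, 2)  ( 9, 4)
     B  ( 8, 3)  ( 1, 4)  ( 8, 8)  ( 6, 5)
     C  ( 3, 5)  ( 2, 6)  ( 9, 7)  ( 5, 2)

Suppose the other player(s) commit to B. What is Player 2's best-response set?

u_2(P vs B) = 3
u_2(Q vs B) = 4
u_2(R vs B) = 8
u_2(S vs B) = 5
max payoff 8 at {R}

BR_2 = {R}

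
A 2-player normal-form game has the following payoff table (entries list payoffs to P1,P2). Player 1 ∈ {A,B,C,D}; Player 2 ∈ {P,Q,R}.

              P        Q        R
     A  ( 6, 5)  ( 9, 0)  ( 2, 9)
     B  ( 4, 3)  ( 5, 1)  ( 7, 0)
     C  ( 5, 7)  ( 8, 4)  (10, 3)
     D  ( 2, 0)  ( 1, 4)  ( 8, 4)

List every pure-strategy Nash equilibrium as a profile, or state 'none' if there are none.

(A,P): not NE [P2→R gives 9>5]
(A,Q): not NE [P2→R gives 9>0]
(A,R): not NE [P1→C gives 10>2]
(B,P): not NE [P1→A gives 6>4]
(B,Q): not NE [P1→A gives 9>5; P2→P gives 3>1]
(B,R): not NE [P1→C gives 10>7; P2→P gives 3>0]
(C,P): not NE [P1→A gives 6>5]
(C,Q): not NE [P1→A gives 9>8; P2→P gives 7>4]
(C,R): not NE [P2→P gives 7>3]
(D,P): not NE [P1→A gives 6>2; P2→R gives 4>0]
(D,Q): not NE [P1→A gives 9>1]
(D,R): not NE [P1→C gives 10>8]

No pure NE.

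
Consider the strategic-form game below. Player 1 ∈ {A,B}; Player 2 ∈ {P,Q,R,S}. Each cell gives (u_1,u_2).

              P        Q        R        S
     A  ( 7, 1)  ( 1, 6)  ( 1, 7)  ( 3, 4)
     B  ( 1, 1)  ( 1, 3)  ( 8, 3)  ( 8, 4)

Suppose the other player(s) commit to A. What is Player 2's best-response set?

u_2(P vs A) = 1
u_2(Q vs A) = 6
u_2(R vs A) = 7
u_2(S vs A) = 4
max payoff 7 at {R}

BR_2 = {R}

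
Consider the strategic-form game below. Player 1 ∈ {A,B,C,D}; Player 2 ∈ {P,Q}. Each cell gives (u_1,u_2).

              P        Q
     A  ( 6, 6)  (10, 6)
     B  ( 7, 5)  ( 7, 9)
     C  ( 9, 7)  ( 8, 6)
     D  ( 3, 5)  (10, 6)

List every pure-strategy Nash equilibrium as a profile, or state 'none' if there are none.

NE set: (A,Q), (C,P), (D,Q)

(A,P): not NE [P1→C gives 9>6]
(A,Q): NE
(B,P): not NE [P1→C gives 9>7; P2→Q gives 9>5]
(B,Q): not NE [P1→D gives 10>7]
(C,P): NE
(C,Q): not NE [P1→D gives 10>8; P2→P gives 7>6]
(D,P): not NE [P1→C gives 9>3; P2→Q gives 6>5]
(D,Q): NE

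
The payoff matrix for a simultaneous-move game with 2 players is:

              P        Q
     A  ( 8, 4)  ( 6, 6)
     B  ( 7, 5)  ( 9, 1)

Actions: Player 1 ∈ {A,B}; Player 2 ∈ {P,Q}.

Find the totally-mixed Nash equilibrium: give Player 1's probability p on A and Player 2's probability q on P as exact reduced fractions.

P1 indiff ⇒ q·8+(1-q)·6 = q·7+(1-q)·9 ⇒ q(1) = (1-q)(3) ⇒ q = 3/4
P2 indiff ⇒ p·4+(1-p)·5 = p·6+(1-p)·1 ⇒ p(-2) = (1-p)(-4) ⇒ p = 2/3

P1 mixes 2/3 on A; P2 mixes 3/4 on P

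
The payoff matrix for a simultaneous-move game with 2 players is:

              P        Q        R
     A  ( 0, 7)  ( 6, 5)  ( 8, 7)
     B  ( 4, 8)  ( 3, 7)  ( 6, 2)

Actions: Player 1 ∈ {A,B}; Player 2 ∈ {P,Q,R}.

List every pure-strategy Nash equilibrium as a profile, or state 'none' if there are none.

PSNE = {(A,R), (B,P)}

(A,P): not NE [P1→B gives 4>0]
(A,Q): not NE [P2→R gives 7>5]
(A,R): NE
(B,P): NE
(B,Q): not NE [P1→A gives 6>3; P2→P gives 8>7]
(B,R): not NE [P1→A gives 8>6; P2→P gives 8>2]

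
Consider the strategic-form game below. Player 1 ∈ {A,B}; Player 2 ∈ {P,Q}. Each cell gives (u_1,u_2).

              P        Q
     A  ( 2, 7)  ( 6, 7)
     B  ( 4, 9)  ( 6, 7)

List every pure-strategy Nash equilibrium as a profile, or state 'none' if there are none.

(A,P): not NE [P1→B gives 4>2]
(A,Q): NE
(B,P): NE
(B,Q): not NE [P2→P gives 9>7]

NE set: (A,Q), (B,P)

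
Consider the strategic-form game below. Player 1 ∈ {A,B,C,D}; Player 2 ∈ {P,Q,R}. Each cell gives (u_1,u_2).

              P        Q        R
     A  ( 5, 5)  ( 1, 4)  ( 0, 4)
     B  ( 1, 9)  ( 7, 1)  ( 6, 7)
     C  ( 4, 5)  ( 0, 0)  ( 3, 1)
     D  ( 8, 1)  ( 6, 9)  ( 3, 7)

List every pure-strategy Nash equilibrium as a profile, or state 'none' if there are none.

(A,P): not NE [P1→D gives 8>5]
(A,Q): not NE [P1→B gives 7>1; P2→P gives 5>4]
(A,R): not NE [P1→B gives 6>0; P2→P gives 5>4]
(B,P): not NE [P1→D gives 8>1]
(B,Q): not NE [P2→P gives 9>1]
(B,R): not NE [P2→P gives 9>7]
(C,P): not NE [P1→D gives 8>4]
(C,Q): not NE [P1→B gives 7>0; P2→P gives 5>0]
(C,R): not NE [P1→B gives 6>3; P2→P gives 5>1]
(D,P): not NE [P2→Q gives 9>1]
(D,Q): not NE [P1→B gives 7>6]
(D,R): not NE [P1→B gives 6>3; P2→Q gives 9>7]

PSNE: ∅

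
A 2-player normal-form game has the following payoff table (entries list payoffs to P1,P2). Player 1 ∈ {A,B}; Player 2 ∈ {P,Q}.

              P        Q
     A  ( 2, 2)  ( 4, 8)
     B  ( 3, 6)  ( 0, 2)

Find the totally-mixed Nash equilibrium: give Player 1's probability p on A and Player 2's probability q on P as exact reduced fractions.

(p,q) = (2/5, 4/5)

P1 indiff ⇒ q·2+(1-q)·4 = q·3+(1-q)·0 ⇒ q(-1) = (1-q)(-4) ⇒ q = 4/5
P2 indiff ⇒ p·2+(1-p)·6 = p·8+(1-p)·2 ⇒ p(-6) = (1-p)(-4) ⇒ p = 2/5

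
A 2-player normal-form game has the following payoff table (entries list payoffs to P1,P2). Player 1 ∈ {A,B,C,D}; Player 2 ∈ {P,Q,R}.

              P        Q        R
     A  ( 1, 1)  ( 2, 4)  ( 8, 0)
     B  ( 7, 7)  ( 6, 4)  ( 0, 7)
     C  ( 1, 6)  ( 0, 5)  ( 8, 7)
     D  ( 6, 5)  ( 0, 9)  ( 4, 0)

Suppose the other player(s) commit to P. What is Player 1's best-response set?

u_1(A vs P) = 1
u_1(B vs P) = 7
u_1(C vs P) = 1
u_1(D vs P) = 6
max payoff 7 at {B}

BR_1 = {B}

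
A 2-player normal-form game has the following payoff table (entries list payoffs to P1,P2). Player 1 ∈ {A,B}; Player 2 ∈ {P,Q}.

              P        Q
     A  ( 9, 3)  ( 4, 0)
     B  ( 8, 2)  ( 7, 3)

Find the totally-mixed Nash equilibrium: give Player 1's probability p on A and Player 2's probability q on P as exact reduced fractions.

(p,q) = (1/4, 3/4)

P1 indiff ⇒ q·9+(1-q)·4 = q·8+(1-q)·7 ⇒ q(1) = (1-q)(3) ⇒ q = 3/4
P2 indiff ⇒ p·3+(1-p)·2 = p·0+(1-p)·3 ⇒ p(3) = (1-p)(1) ⇒ p = 1/4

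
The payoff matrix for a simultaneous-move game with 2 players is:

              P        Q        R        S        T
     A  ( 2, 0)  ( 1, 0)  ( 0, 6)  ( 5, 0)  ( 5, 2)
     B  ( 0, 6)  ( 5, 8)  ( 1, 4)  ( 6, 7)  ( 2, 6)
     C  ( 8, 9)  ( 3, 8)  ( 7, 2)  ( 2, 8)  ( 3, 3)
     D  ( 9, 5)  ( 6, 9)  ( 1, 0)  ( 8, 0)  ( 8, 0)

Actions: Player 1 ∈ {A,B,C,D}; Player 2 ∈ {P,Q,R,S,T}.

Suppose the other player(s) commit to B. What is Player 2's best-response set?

argmax u_2 = {Q}

u_2(P vs B) = 6
u_2(Q vs B) = 8
u_2(R vs B) = 4
u_2(S vs B) = 7
u_2(T vs B) = 6
max payoff 8 at {Q}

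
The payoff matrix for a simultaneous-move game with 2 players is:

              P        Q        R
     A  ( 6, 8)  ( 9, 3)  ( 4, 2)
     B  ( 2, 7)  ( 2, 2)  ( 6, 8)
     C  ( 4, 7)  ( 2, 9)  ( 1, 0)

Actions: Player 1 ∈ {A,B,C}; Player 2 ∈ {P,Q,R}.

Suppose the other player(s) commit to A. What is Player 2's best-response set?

u_2(P vs A) = 8
u_2(Q vs A) = 3
u_2(R vs A) = 2
max payoff 8 at {P}

argmax u_2 = {P}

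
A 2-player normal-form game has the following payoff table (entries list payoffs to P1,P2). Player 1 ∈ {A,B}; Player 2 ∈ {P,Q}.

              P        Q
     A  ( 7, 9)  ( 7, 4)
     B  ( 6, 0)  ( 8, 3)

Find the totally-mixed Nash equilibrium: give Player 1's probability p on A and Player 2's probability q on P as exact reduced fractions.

P1 indiff ⇒ q·7+(1-q)·7 = q·6+(1-q)·8 ⇒ q(1) = (1-q)(1) ⇒ q = 1/2
P2 indiff ⇒ p·9+(1-p)·0 = p·4+(1-p)·3 ⇒ p(5) = (1-p)(3) ⇒ p = 3/8

(p,q) = (3/8, 1/2)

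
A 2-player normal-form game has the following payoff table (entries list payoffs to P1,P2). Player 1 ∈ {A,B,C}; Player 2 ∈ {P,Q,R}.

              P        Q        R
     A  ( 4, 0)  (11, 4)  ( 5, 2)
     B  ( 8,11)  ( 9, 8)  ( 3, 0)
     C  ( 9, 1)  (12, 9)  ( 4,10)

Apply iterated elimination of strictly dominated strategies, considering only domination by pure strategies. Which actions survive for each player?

Remaining: P1:{A,C} P2:{Q,R}

P1 drop B (C beats it: P:9>8 Q:12>9 R:4>3)
P2 drop P (Q beats it: A:4>0 C:9>1)
P1→{A,C} P2→{Q,R}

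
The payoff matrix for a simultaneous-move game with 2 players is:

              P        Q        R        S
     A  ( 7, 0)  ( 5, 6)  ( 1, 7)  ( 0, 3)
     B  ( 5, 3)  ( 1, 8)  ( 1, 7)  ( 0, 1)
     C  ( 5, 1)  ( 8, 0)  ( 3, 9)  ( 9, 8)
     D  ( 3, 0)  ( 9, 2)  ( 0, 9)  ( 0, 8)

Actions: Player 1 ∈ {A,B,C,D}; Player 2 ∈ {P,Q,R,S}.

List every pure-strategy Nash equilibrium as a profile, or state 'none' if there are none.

PSNE = {(C,R)}

(A,P): not NE [P2→R gives 7>0]
(A,Q): not NE [P1→D gives 9>5; P2→R gives 7>6]
(A,R): not NE [P1→C gives 3>1]
(A,S): not NE [P1→C gives 9>0; P2→R gives 7>3]
(B,P): not NE [P1→A gives 7>5; P2→Q gives 8>3]
(B,Q): not NE [P1→D gives 9>1]
(B,R): not NE [P1→C gives 3>1; P2→Q gives 8>7]
(B,S): not NE [P1→C gives 9>0; P2→Q gives 8>1]
(C,P): not NE [P1→A gives 7>5; P2→R gives 9>1]
(C,Q): not NE [P1→D gives 9>8; P2→R gives 9>0]
(C,R): NE
(C,S): not NE [P2→R gives 9>8]
(D,P): not NE [P1→A gives 7>3; P2→R gives 9>0]
(D,Q): not NE [P2→R gives 9>2]
(D,R): not NE [P1→C gives 3>0]
(D,S): not NE [P1→C gives 9>0; P2→R gives 9>8]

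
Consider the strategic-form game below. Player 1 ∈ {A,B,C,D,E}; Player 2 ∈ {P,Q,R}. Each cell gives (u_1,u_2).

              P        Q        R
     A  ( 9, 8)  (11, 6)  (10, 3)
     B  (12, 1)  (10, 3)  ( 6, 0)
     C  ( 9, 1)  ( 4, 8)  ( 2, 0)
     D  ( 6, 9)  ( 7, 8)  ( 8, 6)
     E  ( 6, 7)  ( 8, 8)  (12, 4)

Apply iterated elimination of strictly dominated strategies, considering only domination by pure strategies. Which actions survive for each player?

P1 drop C (B beats it: P:12>9 Q:10>4 R:6>2)
P1 drop D (A beats it: P:9>6 Q:11>7 R:10>8)
P2 drop R (P beats it: A:8>3 B:1>0 E:7>4)
P1 drop E (A beats it: P:9>6 Q:11>8)
P1→{A,B} P2→{P,Q}

IESDS → P1:{A,B} P2:{P,Q}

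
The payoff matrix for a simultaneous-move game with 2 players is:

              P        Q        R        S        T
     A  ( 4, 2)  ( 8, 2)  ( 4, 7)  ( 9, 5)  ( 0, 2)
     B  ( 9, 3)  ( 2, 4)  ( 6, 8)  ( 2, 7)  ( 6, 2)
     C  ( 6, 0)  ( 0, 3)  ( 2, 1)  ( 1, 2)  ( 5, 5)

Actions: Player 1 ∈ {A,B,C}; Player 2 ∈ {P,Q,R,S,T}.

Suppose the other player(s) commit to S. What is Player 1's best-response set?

u_1(A vs S) = 9
u_1(B vs S) = 2
u_1(C vs S) = 1
max payoff 9 at {A}

argmax u_1 = {A}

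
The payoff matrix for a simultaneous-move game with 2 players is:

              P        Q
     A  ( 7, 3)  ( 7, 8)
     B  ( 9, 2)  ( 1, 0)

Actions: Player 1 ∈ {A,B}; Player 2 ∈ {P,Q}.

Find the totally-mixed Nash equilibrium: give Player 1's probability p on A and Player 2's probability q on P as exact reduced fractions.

(p,q) = (2/7, 3/4)

P1 indiff ⇒ q·7+(1-q)·7 = q·9+(1-q)·1 ⇒ q(-2) = (1-q)(-6) ⇒ q = 3/4
P2 indiff ⇒ p·3+(1-p)·2 = p·8+(1-p)·0 ⇒ p(-5) = (1-p)(-2) ⇒ p = 2/7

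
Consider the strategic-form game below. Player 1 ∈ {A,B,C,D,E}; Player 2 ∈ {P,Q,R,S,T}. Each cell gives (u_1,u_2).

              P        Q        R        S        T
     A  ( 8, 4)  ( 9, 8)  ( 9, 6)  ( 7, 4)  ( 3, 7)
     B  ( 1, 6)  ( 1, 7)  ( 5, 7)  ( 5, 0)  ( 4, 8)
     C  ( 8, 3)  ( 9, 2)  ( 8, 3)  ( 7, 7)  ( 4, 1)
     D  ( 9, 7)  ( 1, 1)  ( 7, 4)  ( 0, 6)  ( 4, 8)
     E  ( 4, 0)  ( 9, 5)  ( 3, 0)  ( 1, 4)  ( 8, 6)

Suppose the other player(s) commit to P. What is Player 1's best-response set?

u_1(A vs P) = 8
u_1(B vs P) = 1
u_1(C vs P) = 8
u_1(D vs P) = 9
u_1(E vs P) = 4
max payoff 9 at {D}

P1 best: {D}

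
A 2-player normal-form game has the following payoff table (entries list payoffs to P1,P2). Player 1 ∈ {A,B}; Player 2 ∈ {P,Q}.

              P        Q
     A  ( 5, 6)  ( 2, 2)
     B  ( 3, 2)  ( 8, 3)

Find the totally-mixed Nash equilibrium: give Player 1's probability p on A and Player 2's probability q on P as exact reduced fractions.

P1 indiff ⇒ q·5+(1-q)·2 = q·3+(1-q)·8 ⇒ q(2) = (1-q)(6) ⇒ q = 3/4
P2 indiff ⇒ p·6+(1-p)·2 = p·2+(1-p)·3 ⇒ p(4) = (1-p)(1) ⇒ p = 1/5

p=1/5, q=3/4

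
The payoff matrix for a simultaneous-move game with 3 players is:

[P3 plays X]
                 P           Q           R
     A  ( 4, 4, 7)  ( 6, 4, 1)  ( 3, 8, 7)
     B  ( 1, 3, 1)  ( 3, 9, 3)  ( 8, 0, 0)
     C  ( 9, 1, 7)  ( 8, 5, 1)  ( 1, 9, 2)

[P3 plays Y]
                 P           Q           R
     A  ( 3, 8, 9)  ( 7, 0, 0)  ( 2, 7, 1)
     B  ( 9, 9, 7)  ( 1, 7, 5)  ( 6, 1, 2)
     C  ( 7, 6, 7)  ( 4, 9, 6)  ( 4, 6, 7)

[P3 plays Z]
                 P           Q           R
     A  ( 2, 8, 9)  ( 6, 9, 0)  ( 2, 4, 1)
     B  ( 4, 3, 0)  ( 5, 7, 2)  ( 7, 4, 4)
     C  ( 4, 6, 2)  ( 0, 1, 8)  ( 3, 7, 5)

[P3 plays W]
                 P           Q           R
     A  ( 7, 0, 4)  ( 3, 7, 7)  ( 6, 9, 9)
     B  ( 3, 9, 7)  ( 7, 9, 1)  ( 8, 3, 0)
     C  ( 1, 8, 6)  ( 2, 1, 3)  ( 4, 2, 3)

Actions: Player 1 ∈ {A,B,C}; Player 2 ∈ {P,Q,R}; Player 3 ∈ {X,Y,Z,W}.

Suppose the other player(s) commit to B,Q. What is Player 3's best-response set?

u_3(X vs B,Q) = 3
u_3(Y vs B,Q) = 5
u_3(Z vs B,Q) = 2
u_3(W vs B,Q) = 1
max payoff 5 at {Y}

P3 best: {Y}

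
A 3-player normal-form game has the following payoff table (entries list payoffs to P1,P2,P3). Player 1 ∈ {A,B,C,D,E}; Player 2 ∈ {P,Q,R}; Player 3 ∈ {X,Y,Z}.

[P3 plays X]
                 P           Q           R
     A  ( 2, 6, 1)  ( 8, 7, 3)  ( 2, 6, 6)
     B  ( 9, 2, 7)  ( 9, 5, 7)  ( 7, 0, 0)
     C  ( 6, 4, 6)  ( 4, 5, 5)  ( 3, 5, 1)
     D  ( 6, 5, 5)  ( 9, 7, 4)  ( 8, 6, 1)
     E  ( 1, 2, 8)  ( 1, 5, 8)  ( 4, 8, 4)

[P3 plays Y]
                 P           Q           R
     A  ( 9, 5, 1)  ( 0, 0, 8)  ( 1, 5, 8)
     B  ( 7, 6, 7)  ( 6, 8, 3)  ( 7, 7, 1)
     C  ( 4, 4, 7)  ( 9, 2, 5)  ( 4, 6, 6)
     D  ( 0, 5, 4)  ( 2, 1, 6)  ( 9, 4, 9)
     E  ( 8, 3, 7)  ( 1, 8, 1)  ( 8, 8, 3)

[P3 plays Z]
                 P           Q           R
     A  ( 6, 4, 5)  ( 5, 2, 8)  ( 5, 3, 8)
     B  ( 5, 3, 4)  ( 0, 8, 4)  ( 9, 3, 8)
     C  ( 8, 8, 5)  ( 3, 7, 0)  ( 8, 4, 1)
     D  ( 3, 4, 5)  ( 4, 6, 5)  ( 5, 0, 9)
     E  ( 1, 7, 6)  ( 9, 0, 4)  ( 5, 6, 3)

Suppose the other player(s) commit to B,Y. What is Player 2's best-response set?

u_2(P vs B,Y) = 6
u_2(Q vs B,Y) = 8
u_2(R vs B,Y) = 7
max payoff 8 at {Q}

argmax u_2 = {Q}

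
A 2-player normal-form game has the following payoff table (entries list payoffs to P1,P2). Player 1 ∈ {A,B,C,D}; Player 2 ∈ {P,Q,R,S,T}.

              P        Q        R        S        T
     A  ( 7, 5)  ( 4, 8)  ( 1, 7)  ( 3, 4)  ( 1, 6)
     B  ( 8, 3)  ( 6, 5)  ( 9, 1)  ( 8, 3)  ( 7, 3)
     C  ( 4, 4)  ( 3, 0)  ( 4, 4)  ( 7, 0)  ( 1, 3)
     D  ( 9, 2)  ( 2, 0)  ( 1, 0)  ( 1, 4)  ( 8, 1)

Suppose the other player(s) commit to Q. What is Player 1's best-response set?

argmax u_1 = {B}

u_1(A vs Q) = 4
u_1(B vs Q) = 6
u_1(C vs Q) = 3
u_1(D vs Q) = 2
max payoff 6 at {B}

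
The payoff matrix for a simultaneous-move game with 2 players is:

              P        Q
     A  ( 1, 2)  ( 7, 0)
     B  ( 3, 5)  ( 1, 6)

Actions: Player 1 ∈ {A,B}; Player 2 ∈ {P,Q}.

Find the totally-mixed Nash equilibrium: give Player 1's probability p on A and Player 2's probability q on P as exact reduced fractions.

P1 indiff ⇒ q·1+(1-q)·7 = q·3+(1-q)·1 ⇒ q(-2) = (1-q)(-6) ⇒ q = 3/4
P2 indiff ⇒ p·2+(1-p)·5 = p·0+(1-p)·6 ⇒ p(2) = (1-p)(1) ⇒ p = 1/3

p=1/3, q=3/4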